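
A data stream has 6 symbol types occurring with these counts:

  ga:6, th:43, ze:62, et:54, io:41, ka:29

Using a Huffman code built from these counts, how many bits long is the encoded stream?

Merge the two smallest weights repeatedly:
merge ga(6) and ka(29): 35
merge 35 and io(41): 76
merge th(43) and et(54): 97
merge ze(62) and 76: 138
merge 97 and 138: 235
Each symbol's bit-cost is frequency × depth; summing gives 581 bits (equivalently 35 + 76 + 97 + 138 + 235).

581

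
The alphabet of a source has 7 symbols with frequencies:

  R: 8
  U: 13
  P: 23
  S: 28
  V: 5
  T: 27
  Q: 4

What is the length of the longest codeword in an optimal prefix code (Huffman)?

Merge the two lowest-weight nodes at each step:
merge Q(4) and V(5): 9
merge R(8) and 9: 17
merge U(13) and 17: 30
merge P(23) and T(27): 50
merge S(28) and 30: 58
merge 50 and 58: 108
Maximum depth reached is 5.

5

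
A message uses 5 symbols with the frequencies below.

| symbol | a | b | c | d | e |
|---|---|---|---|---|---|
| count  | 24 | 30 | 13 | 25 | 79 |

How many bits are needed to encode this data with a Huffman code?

355

Build the Huffman tree bottom-up:
combine c(13), a(24) → 37
combine d(25), b(30) → 55
combine 37, 55 → 92
combine e(79), 92 → 171
The encoded length is the sum of every internal node's weight: 37 + 55 + 92 + 171 = 355 bits.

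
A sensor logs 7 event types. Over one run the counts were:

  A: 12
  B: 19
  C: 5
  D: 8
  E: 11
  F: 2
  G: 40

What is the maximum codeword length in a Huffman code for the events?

5

Merge the two lowest-weight nodes at each step:
combine F(2), C(5) → 7
combine 7, D(8) → 15
combine E(11), A(12) → 23
combine 15, B(19) → 34
combine 23, 34 → 57
combine G(40), 57 → 97
The rarest symbols sit at the bottom; the longest codeword is 5 bits.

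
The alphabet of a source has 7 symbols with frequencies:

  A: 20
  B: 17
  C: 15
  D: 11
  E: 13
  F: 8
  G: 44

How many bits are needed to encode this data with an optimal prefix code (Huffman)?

339

Merge the two smallest weights repeatedly:
F(8) + D(11) → 19
E(13) + C(15) → 28
B(17) + 19 → 36
A(20) + 28 → 48
36 + G(44) → 80
48 + 80 → 128
Total encoded bits = sum of merged weights = 19 + 28 + 36 + 48 + 80 + 128 = 339.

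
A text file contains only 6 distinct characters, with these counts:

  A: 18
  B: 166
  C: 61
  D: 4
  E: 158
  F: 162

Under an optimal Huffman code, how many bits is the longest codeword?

4

Merge the two lowest-weight nodes at each step:
D(4) + A(18) → 22
22 + C(61) → 83
83 + E(158) → 241
F(162) + B(166) → 328
241 + 328 → 569
The first pair merged (D, A) ends up deepest, at depth 4.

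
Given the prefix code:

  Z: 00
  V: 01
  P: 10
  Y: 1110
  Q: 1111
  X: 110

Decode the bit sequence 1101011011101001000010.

XPXYPVZZP

Read left to right; each codeword is recognised as soon as it completes (prefix code):
  110→X | 10→P | 110→X | 1110→Y | 10→P | 01→V | 00→Z | 00→Z | 10→P
Decoded message: XPXYPVZZP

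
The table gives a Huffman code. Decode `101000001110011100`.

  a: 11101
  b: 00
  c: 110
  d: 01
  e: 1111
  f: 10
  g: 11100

Read left to right; each codeword is recognised as soon as it completes (prefix code):
  10→f | 10→f | 00→b | 00→b | 11100→g | 11100→g
Decoded message: ffbbgg

ffbbgg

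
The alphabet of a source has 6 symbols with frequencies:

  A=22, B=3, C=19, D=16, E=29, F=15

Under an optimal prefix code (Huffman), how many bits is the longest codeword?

4

Merge the two lowest-weight nodes at each step:
combine B(3), F(15) → 18
combine D(16), 18 → 34
combine C(19), A(22) → 41
combine E(29), 34 → 63
combine 41, 63 → 104
Maximum depth reached is 4.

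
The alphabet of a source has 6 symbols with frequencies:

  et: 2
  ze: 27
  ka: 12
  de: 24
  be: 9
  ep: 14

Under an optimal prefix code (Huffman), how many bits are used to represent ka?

Build the tree from the bottom:
merge et(2) and be(9): 11
merge 11 and ka(12): 23
merge ep(14) and 23: 37
merge de(24) and ze(27): 51
merge 37 and 51: 88
ka's leaf is at depth 3, giving a 3-bit codeword.

3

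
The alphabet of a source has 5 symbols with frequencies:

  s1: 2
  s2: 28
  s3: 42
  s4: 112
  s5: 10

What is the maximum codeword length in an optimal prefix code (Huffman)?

4

Merge the two lowest-weight nodes at each step:
merge s1(2) and s5(10): 12
merge 12 and s2(28): 40
merge 40 and s3(42): 82
merge 82 and s4(112): 194
The rarest symbols sit at the bottom; the longest codeword is 4 bits.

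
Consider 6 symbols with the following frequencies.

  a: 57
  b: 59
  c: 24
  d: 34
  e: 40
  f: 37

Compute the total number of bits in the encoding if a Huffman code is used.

Build the Huffman tree bottom-up:
merge c(24) and d(34): 58
merge f(37) and e(40): 77
merge a(57) and 58: 115
merge b(59) and 77: 136
merge 115 and 136: 251
Total encoded bits = sum of merged weights = 58 + 77 + 115 + 136 + 251 = 637.

637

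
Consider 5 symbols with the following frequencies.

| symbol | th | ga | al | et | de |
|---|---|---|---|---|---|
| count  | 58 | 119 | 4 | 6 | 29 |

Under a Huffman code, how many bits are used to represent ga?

1

Build the tree from the bottom:
merge al(4) and et(6): 10
merge 10 and de(29): 39
merge 39 and th(58): 97
merge 97 and ga(119): 216
ga is a child of the root — depth 1, so its codeword is a single bit.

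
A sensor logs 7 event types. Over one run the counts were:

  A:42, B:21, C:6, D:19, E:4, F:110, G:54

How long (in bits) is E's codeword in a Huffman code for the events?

6

Build the tree from the bottom:
merge E(4) and C(6): 10
merge 10 and D(19): 29
merge B(21) and 29: 50
merge A(42) and 50: 92
merge G(54) and 92: 146
merge F(110) and 146: 256
E's leaf is at depth 6, giving a 6-bit codeword.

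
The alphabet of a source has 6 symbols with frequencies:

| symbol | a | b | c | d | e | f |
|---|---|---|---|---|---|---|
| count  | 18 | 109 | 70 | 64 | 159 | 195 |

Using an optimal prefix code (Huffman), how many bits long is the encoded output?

1464

Build the Huffman tree bottom-up:
a(18) + d(64) → 82
c(70) + 82 → 152
b(109) + 152 → 261
e(159) + f(195) → 354
261 + 354 → 615
The encoded length is the sum of every internal node's weight: 82 + 152 + 261 + 354 + 615 = 1464 bits.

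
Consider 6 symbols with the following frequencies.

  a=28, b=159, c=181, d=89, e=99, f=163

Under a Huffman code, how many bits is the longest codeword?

Merge the two lowest-weight nodes at each step:
combine a(28), d(89) → 117
combine e(99), 117 → 216
combine b(159), f(163) → 322
combine c(181), 216 → 397
combine 322, 397 → 719
The first pair merged (a, d) ends up deepest, at depth 4.

4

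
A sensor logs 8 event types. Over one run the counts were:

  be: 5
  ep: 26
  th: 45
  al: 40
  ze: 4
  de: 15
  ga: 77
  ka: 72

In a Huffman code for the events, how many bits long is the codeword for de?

4

Build the tree from the bottom:
merge ze(4) and be(5): 9
merge 9 and de(15): 24
merge 24 and ep(26): 50
merge al(40) and th(45): 85
merge 50 and ka(72): 122
merge ga(77) and 85: 162
merge 122 and 162: 284
de sits 4 levels below the root, so its codeword is 4 bits.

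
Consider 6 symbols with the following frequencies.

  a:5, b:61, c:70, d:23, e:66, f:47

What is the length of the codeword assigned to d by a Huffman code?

Huffman merges, smallest pair first:
combine a(5), d(23) → 28
combine 28, f(47) → 75
combine b(61), e(66) → 127
combine c(70), 75 → 145
combine 127, 145 → 272
The subtree containing d is merged 4 times, so code length = 4.

4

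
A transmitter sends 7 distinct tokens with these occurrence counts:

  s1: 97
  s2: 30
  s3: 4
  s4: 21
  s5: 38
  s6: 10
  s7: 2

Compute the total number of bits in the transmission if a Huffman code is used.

Greedily combine the two least-frequent nodes:
combine s7(2), s3(4) → 6
combine 6, s6(10) → 16
combine 16, s4(21) → 37
combine s2(30), 37 → 67
combine s5(38), 67 → 105
combine s1(97), 105 → 202
Each symbol's bit-cost is frequency × depth; summing gives 433 bits (equivalently 6 + 16 + 37 + 67 + 105 + 202).

433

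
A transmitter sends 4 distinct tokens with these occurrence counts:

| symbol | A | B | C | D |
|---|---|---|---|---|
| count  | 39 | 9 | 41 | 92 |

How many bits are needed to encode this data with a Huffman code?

318

Build the Huffman tree bottom-up:
B(9) + A(39) → 48
C(41) + 48 → 89
89 + D(92) → 181
Each symbol's bit-cost is frequency × depth; summing gives 318 bits (equivalently 48 + 89 + 181).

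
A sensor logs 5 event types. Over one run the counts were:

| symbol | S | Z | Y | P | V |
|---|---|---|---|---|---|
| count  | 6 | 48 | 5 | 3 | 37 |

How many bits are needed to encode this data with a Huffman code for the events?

172

Merge the two smallest weights repeatedly:
merge P(3) and Y(5): 8
merge S(6) and 8: 14
merge 14 and V(37): 51
merge Z(48) and 51: 99
The encoded length is the sum of every internal node's weight: 8 + 14 + 51 + 99 = 172 bits.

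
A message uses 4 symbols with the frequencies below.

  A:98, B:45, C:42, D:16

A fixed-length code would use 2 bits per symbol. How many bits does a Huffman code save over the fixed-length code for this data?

Fixed-length: 2 bits × 201 symbols = 402 bits.
Huffman merges:
D(16) + C(42) → 58
B(45) + 58 → 103
A(98) + 103 → 201
Huffman total = 58 + 103 + 201 = 362 bits.
Saving = 402 − 362 = 40 bits.

40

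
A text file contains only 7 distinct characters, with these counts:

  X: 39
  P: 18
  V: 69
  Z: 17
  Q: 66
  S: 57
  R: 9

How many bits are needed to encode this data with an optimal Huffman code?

703

Greedily combine the two least-frequent nodes:
merge R(9) and Z(17): 26
merge P(18) and 26: 44
merge X(39) and 44: 83
merge S(57) and Q(66): 123
merge V(69) and 83: 152
merge 123 and 152: 275
Each symbol's bit-cost is frequency × depth; summing gives 703 bits (equivalently 26 + 44 + 83 + 123 + 152 + 275).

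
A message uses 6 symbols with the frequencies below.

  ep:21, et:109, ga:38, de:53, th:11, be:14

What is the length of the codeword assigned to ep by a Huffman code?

Build the tree from the bottom:
combine th(11), be(14) → 25
combine ep(21), 25 → 46
combine ga(38), 46 → 84
combine de(53), 84 → 137
combine et(109), 137 → 246
The subtree containing ep is merged 4 times, so code length = 4.

4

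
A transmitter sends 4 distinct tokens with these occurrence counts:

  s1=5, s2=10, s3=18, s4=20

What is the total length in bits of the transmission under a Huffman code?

101

Greedily combine the two least-frequent nodes:
merge s1(5) and s2(10): 15
merge 15 and s3(18): 33
merge s4(20) and 33: 53
Total encoded bits = sum of merged weights = 15 + 33 + 53 = 101.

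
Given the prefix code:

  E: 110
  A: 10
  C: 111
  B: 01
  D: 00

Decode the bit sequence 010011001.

BDEB

Read left to right; each codeword is recognised as soon as it completes (prefix code):
  01→B | 00→D | 110→E | 01→B
Decoded message: BDEB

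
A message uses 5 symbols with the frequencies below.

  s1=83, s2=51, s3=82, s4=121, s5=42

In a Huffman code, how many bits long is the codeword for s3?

Build the tree from the bottom:
combine s5(42), s2(51) → 93
combine s3(82), s1(83) → 165
combine 93, s4(121) → 214
combine 165, 214 → 379
s3's leaf is at depth 2, giving a 2-bit codeword.

2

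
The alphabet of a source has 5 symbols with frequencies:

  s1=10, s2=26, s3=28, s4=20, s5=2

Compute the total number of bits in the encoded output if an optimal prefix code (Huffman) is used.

184

Build the Huffman tree bottom-up:
s5(2) + s1(10) → 12
12 + s4(20) → 32
s2(26) + s3(28) → 54
32 + 54 → 86
Total encoded bits = sum of merged weights = 12 + 32 + 54 + 86 = 184.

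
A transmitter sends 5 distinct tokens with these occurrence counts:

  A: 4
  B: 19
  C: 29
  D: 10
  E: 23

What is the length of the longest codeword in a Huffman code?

Merge the two lowest-weight nodes at each step:
combine A(4), D(10) → 14
combine 14, B(19) → 33
combine E(23), C(29) → 52
combine 33, 52 → 85
The first pair merged (A, D) ends up deepest, at depth 3.

3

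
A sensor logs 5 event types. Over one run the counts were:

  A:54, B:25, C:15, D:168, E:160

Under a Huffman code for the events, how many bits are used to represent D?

Huffman merges, smallest pair first:
merge C(15) and B(25): 40
merge 40 and A(54): 94
merge 94 and E(160): 254
merge D(168) and 254: 422
D is a child of the root — depth 1, so its codeword is a single bit.

1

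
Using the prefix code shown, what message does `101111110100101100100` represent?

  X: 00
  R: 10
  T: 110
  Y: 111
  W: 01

RYYWXRTWX

Read left to right; each codeword is recognised as soon as it completes (prefix code):
  10→R | 111→Y | 111→Y | 01→W | 00→X | 10→R | 110→T | 01→W | 00→X
Decoded message: RYYWXRTWX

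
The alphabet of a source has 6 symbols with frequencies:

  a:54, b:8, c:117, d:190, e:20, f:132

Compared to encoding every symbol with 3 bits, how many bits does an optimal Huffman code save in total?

Fixed-length: 3 bits × 521 symbols = 1563 bits.
Huffman merges:
b(8) + e(20) → 28
28 + a(54) → 82
82 + c(117) → 199
f(132) + d(190) → 322
199 + 322 → 521
Huffman total = 28 + 82 + 199 + 322 + 521 = 1152 bits.
Saving = 1563 − 1152 = 411 bits.

411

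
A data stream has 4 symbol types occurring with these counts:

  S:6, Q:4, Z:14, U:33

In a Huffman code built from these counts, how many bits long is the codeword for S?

Repeatedly merge the two smallest:
combine Q(4), S(6) → 10
combine 10, Z(14) → 24
combine 24, U(33) → 57
S's leaf is at depth 3, giving a 3-bit codeword.

3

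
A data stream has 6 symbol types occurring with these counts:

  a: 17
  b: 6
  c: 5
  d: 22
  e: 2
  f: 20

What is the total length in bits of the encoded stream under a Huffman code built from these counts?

Build the Huffman tree bottom-up:
e(2) + c(5) → 7
b(6) + 7 → 13
13 + a(17) → 30
f(20) + d(22) → 42
30 + 42 → 72
Total encoded bits = sum of merged weights = 7 + 13 + 30 + 42 + 72 = 164.

164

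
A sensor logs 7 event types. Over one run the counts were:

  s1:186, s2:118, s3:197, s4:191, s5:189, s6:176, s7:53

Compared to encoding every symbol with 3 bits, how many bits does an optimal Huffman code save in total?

Fixed-length: 3 bits × 1110 symbols = 3330 bits.
Huffman merges:
s7(53) + s2(118) → 171
171 + s6(176) → 347
s1(186) + s5(189) → 375
s4(191) + s3(197) → 388
347 + 375 → 722
388 + 722 → 1110
Huffman total = 171 + 347 + 375 + 388 + 722 + 1110 = 3113 bits.
Saving = 3330 − 3113 = 217 bits.

217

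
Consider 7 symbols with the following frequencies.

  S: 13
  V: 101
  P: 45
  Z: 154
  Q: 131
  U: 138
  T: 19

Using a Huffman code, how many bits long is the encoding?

1489

Merge the two smallest weights repeatedly:
combine S(13), T(19) → 32
combine 32, P(45) → 77
combine 77, V(101) → 178
combine Q(131), U(138) → 269
combine Z(154), 178 → 332
combine 269, 332 → 601
The encoded length is the sum of every internal node's weight: 32 + 77 + 178 + 269 + 332 + 601 = 1489 bits.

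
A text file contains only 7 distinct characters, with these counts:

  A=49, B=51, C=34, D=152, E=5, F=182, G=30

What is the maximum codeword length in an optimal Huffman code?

Merge the two lowest-weight nodes at each step:
combine E(5), G(30) → 35
combine C(34), 35 → 69
combine A(49), B(51) → 100
combine 69, 100 → 169
combine D(152), 169 → 321
combine F(182), 321 → 503
Maximum depth reached is 5.

5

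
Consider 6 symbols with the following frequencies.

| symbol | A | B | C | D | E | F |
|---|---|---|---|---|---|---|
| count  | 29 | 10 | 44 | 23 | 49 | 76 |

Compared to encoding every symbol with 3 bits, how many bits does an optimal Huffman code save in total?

136

Fixed-length: 3 bits × 231 symbols = 693 bits.
Huffman merges:
merge B(10) and D(23): 33
merge A(29) and 33: 62
merge C(44) and E(49): 93
merge 62 and F(76): 138
merge 93 and 138: 231
Huffman total = 33 + 62 + 93 + 138 + 231 = 557 bits.
Saving = 693 − 557 = 136 bits.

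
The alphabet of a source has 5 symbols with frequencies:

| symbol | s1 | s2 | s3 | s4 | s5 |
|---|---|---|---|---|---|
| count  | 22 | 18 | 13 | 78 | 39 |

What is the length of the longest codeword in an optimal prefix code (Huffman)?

Merge the two lowest-weight nodes at each step:
combine s3(13), s2(18) → 31
combine s1(22), 31 → 53
combine s5(39), 53 → 92
combine s4(78), 92 → 170
The first pair merged (s3, s2) ends up deepest, at depth 4.

4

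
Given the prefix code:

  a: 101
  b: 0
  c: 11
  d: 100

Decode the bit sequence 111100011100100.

Read left to right; each codeword is recognised as soon as it completes (prefix code):
  11→c | 11→c | 0→b | 0→b | 0→b | 11→c | 100→d | 100→d
Decoded message: ccbbbcdd

ccbbbcdd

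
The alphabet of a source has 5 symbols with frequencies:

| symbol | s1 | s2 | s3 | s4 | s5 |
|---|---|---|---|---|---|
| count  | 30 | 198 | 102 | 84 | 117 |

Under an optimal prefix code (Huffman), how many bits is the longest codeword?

3

Merge the two lowest-weight nodes at each step:
merge s1(30) and s4(84): 114
merge s3(102) and 114: 216
merge s5(117) and s2(198): 315
merge 216 and 315: 531
The rarest symbols sit at the bottom; the longest codeword is 3 bits.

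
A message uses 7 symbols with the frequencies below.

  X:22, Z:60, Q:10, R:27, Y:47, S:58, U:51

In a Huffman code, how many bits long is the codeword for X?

Build the tree from the bottom:
Q(10) + X(22) → 32
R(27) + 32 → 59
Y(47) + U(51) → 98
S(58) + 59 → 117
Z(60) + 98 → 158
117 + 158 → 275
The subtree containing X is merged 4 times, so code length = 4.

4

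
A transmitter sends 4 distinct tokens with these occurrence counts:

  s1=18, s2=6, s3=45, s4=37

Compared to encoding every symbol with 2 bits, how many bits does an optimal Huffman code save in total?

Fixed-length: 2 bits × 106 symbols = 212 bits.
Huffman merges:
merge s2(6) and s1(18): 24
merge 24 and s4(37): 61
merge s3(45) and 61: 106
Huffman total = 24 + 61 + 106 = 191 bits.
Saving = 212 − 191 = 21 bits.

21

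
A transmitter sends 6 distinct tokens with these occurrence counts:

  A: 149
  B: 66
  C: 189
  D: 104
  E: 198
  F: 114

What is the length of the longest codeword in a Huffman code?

Merge the two lowest-weight nodes at each step:
B(66) + D(104) → 170
F(114) + A(149) → 263
170 + C(189) → 359
E(198) + 263 → 461
359 + 461 → 820
Maximum depth reached is 3.

3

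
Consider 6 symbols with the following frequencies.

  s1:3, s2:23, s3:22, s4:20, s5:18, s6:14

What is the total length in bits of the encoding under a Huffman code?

Build the Huffman tree bottom-up:
merge s1(3) and s6(14): 17
merge 17 and s5(18): 35
merge s4(20) and s3(22): 42
merge s2(23) and 35: 58
merge 42 and 58: 100
Total encoded bits = sum of merged weights = 17 + 35 + 42 + 58 + 100 = 252.

252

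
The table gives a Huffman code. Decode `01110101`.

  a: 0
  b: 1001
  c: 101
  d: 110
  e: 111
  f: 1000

aeac

Read left to right; each codeword is recognised as soon as it completes (prefix code):
  0→a | 111→e | 0→a | 101→c
Decoded message: aeac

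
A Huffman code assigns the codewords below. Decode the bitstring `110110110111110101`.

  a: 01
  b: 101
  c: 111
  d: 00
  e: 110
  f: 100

Read left to right; each codeword is recognised as soon as it completes (prefix code):
  110→e | 110→e | 110→e | 111→c | 110→e | 101→b
Decoded message: eeeceb

eeeceb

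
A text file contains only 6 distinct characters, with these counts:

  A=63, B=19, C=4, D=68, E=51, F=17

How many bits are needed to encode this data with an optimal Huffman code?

505

Greedily combine the two least-frequent nodes:
merge C(4) and F(17): 21
merge B(19) and 21: 40
merge 40 and E(51): 91
merge A(63) and D(68): 131
merge 91 and 131: 222
The encoded length is the sum of every internal node's weight: 21 + 40 + 91 + 131 + 222 = 505 bits.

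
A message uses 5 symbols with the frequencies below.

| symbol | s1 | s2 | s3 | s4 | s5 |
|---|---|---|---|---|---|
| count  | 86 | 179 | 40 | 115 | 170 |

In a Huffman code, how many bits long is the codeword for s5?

2

Repeatedly merge the two smallest:
merge s3(40) and s1(86): 126
merge s4(115) and 126: 241
merge s5(170) and s2(179): 349
merge 241 and 349: 590
s5 sits 2 levels below the root, so its codeword is 2 bits.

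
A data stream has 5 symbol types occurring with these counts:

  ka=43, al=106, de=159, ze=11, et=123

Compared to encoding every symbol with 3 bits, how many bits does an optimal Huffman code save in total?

388

Fixed-length: 3 bits × 442 symbols = 1326 bits.
Huffman merges:
ze(11) + ka(43) → 54
54 + al(106) → 160
et(123) + de(159) → 282
160 + 282 → 442
Huffman total = 54 + 160 + 282 + 442 = 938 bits.
Saving = 1326 − 938 = 388 bits.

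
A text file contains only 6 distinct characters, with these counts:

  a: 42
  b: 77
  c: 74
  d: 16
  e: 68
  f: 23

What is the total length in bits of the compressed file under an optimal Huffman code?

720

Build the Huffman tree bottom-up:
d(16) + f(23) → 39
39 + a(42) → 81
e(68) + c(74) → 142
b(77) + 81 → 158
142 + 158 → 300
Total encoded bits = sum of merged weights = 39 + 81 + 142 + 158 + 300 = 720.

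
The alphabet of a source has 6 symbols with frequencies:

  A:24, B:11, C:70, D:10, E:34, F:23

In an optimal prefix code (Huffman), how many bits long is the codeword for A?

Build the tree from the bottom:
D(10) + B(11) → 21
21 + F(23) → 44
A(24) + E(34) → 58
44 + 58 → 102
C(70) + 102 → 172
The subtree containing A is merged 3 times, so code length = 3.

3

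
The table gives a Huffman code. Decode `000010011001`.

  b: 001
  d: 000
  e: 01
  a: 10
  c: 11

Read left to right; each codeword is recognised as soon as it completes (prefix code):
  000→d | 01→e | 001→b | 10→a | 01→e
Decoded message: debae

debae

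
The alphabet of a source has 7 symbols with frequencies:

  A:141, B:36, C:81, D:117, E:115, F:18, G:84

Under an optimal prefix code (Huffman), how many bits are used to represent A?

2

Repeatedly merge the two smallest:
combine F(18), B(36) → 54
combine 54, C(81) → 135
combine G(84), E(115) → 199
combine D(117), 135 → 252
combine A(141), 199 → 340
combine 252, 340 → 592
A sits 2 levels below the root, so its codeword is 2 bits.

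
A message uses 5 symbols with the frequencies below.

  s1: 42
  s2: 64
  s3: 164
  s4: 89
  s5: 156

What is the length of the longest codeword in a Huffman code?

3

Merge the two lowest-weight nodes at each step:
s1(42) + s2(64) → 106
s4(89) + 106 → 195
s5(156) + s3(164) → 320
195 + 320 → 515
The rarest symbols sit at the bottom; the longest codeword is 3 bits.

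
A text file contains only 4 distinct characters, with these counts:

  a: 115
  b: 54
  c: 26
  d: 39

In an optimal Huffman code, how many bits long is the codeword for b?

Build the tree from the bottom:
c(26) + d(39) → 65
b(54) + 65 → 119
a(115) + 119 → 234
The subtree containing b is merged 2 times, so code length = 2.

2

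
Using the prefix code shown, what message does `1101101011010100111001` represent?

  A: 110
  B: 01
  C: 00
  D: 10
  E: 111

AADADDBAB

Read left to right; each codeword is recognised as soon as it completes (prefix code):
  110→A | 110→A | 10→D | 110→A | 10→D | 10→D | 01→B | 110→A | 01→B
Decoded message: AADADDBAB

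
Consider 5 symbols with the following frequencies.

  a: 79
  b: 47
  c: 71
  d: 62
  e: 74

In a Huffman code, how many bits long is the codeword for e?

2

Repeatedly merge the two smallest:
b(47) + d(62) → 109
c(71) + e(74) → 145
a(79) + 109 → 188
145 + 188 → 333
e sits 2 levels below the root, so its codeword is 2 bits.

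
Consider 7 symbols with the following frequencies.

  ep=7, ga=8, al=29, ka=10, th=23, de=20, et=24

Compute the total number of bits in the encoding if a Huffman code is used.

325

Greedily combine the two least-frequent nodes:
merge ep(7) and ga(8): 15
merge ka(10) and 15: 25
merge de(20) and th(23): 43
merge et(24) and 25: 49
merge al(29) and 43: 72
merge 49 and 72: 121
The encoded length is the sum of every internal node's weight: 15 + 25 + 43 + 49 + 72 + 121 = 325 bits.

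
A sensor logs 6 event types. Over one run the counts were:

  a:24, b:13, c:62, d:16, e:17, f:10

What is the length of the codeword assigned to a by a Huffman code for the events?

3

Build the tree from the bottom:
merge f(10) and b(13): 23
merge d(16) and e(17): 33
merge 23 and a(24): 47
merge 33 and 47: 80
merge c(62) and 80: 142
a sits 3 levels below the root, so its codeword is 3 bits.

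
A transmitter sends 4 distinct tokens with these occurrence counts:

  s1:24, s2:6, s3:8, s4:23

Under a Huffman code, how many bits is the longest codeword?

Merge the two lowest-weight nodes at each step:
combine s2(6), s3(8) → 14
combine 14, s4(23) → 37
combine s1(24), 37 → 61
The rarest symbols sit at the bottom; the longest codeword is 3 bits.

3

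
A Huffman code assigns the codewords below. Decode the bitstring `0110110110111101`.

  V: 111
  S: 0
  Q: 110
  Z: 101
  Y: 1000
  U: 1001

Read left to right; each codeword is recognised as soon as it completes (prefix code):
  0→S | 110→Q | 110→Q | 110→Q | 111→V | 101→Z
Decoded message: SQQQVZ

SQQQVZ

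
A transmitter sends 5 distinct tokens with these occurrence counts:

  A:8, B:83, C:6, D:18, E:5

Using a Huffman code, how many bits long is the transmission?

Greedily combine the two least-frequent nodes:
E(5) + C(6) → 11
A(8) + 11 → 19
D(18) + 19 → 37
37 + B(83) → 120
Each symbol's bit-cost is frequency × depth; summing gives 187 bits (equivalently 11 + 19 + 37 + 120).

187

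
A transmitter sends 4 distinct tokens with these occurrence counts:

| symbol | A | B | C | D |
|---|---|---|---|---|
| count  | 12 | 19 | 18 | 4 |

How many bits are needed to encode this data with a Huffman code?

Merge the two smallest weights repeatedly:
combine D(4), A(12) → 16
combine 16, C(18) → 34
combine B(19), 34 → 53
Total encoded bits = sum of merged weights = 16 + 34 + 53 = 103.

103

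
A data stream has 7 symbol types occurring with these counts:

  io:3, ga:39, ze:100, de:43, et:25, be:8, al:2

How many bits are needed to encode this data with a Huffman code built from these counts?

Merge the two smallest weights repeatedly:
al(2) + io(3) → 5
5 + be(8) → 13
13 + et(25) → 38
38 + ga(39) → 77
de(43) + 77 → 120
ze(100) + 120 → 220
Total encoded bits = sum of merged weights = 5 + 13 + 38 + 77 + 120 + 220 = 473.

473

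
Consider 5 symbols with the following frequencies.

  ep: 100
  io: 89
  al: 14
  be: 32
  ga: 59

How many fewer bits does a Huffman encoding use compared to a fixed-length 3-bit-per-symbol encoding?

248

Fixed-length: 3 bits × 294 symbols = 882 bits.
Huffman merges:
al(14) + be(32) → 46
46 + ga(59) → 105
io(89) + ep(100) → 189
105 + 189 → 294
Huffman total = 46 + 105 + 189 + 294 = 634 bits.
Saving = 882 − 634 = 248 bits.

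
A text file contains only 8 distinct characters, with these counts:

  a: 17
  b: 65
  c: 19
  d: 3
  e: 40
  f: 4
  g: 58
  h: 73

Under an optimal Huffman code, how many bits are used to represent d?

6

Build the tree from the bottom:
merge d(3) and f(4): 7
merge 7 and a(17): 24
merge c(19) and 24: 43
merge e(40) and 43: 83
merge g(58) and b(65): 123
merge h(73) and 83: 156
merge 123 and 156: 279
The subtree containing d is merged 6 times, so code length = 6.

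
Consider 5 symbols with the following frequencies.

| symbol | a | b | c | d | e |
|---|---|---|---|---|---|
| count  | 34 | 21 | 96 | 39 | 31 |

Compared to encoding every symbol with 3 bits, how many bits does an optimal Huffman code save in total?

192

Fixed-length: 3 bits × 221 symbols = 663 bits.
Huffman merges:
b(21) + e(31) → 52
a(34) + d(39) → 73
52 + 73 → 125
c(96) + 125 → 221
Huffman total = 52 + 73 + 125 + 221 = 471 bits.
Saving = 663 − 471 = 192 bits.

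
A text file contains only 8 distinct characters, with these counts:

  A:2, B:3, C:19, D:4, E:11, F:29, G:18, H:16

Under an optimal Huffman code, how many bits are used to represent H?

3

Huffman merges, smallest pair first:
merge A(2) and B(3): 5
merge D(4) and 5: 9
merge 9 and E(11): 20
merge H(16) and G(18): 34
merge C(19) and 20: 39
merge F(29) and 34: 63
merge 39 and 63: 102
The subtree containing H is merged 3 times, so code length = 3.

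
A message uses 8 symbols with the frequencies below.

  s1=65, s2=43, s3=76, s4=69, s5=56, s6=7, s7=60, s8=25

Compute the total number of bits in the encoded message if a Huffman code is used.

1159

Merge the two smallest weights repeatedly:
combine s6(7), s8(25) → 32
combine 32, s2(43) → 75
combine s5(56), s7(60) → 116
combine s1(65), s4(69) → 134
combine 75, s3(76) → 151
combine 116, 134 → 250
combine 151, 250 → 401
Total encoded bits = sum of merged weights = 32 + 75 + 116 + 134 + 151 + 250 + 401 = 1159.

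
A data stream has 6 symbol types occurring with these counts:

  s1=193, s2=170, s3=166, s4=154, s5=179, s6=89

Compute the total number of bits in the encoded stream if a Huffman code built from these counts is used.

2481

Build the Huffman tree bottom-up:
merge s6(89) and s4(154): 243
merge s3(166) and s2(170): 336
merge s5(179) and s1(193): 372
merge 243 and 336: 579
merge 372 and 579: 951
The encoded length is the sum of every internal node's weight: 243 + 336 + 372 + 579 + 951 = 2481 bits.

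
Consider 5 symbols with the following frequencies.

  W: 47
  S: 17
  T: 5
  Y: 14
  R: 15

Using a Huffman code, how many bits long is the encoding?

Build the Huffman tree bottom-up:
combine T(5), Y(14) → 19
combine R(15), S(17) → 32
combine 19, 32 → 51
combine W(47), 51 → 98
Each symbol's bit-cost is frequency × depth; summing gives 200 bits (equivalently 19 + 32 + 51 + 98).

200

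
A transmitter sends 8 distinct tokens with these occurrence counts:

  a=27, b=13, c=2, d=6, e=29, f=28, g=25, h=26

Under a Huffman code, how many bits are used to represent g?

3

Repeatedly merge the two smallest:
merge c(2) and d(6): 8
merge 8 and b(13): 21
merge 21 and g(25): 46
merge h(26) and a(27): 53
merge f(28) and e(29): 57
merge 46 and 53: 99
merge 57 and 99: 156
g sits 3 levels below the root, so its codeword is 3 bits.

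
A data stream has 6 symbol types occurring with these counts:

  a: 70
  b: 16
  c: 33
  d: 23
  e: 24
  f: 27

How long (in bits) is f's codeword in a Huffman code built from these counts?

Repeatedly merge the two smallest:
combine b(16), d(23) → 39
combine e(24), f(27) → 51
combine c(33), 39 → 72
combine 51, a(70) → 121
combine 72, 121 → 193
The subtree containing f is merged 3 times, so code length = 3.

3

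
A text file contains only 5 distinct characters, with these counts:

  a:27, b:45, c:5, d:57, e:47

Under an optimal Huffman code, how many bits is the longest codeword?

Merge the two lowest-weight nodes at each step:
c(5) + a(27) → 32
32 + b(45) → 77
e(47) + d(57) → 104
77 + 104 → 181
The first pair merged (c, a) ends up deepest, at depth 3.

3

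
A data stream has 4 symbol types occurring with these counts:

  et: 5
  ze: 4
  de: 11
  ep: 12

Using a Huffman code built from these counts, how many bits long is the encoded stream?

Merge the two smallest weights repeatedly:
combine ze(4), et(5) → 9
combine 9, de(11) → 20
combine ep(12), 20 → 32
Each symbol's bit-cost is frequency × depth; summing gives 61 bits (equivalently 9 + 20 + 32).

61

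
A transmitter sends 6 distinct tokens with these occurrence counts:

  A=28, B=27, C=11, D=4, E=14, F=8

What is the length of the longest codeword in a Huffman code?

Merge the two lowest-weight nodes at each step:
merge D(4) and F(8): 12
merge C(11) and 12: 23
merge E(14) and 23: 37
merge B(27) and A(28): 55
merge 37 and 55: 92
The first pair merged (D, F) ends up deepest, at depth 4.

4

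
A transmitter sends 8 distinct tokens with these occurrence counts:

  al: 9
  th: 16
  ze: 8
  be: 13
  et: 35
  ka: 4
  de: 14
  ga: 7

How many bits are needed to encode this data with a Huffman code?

Build the Huffman tree bottom-up:
combine ka(4), ga(7) → 11
combine ze(8), al(9) → 17
combine 11, be(13) → 24
combine de(14), th(16) → 30
combine 17, 24 → 41
combine 30, et(35) → 65
combine 41, 65 → 106
The encoded length is the sum of every internal node's weight: 11 + 17 + 24 + 30 + 41 + 65 + 106 = 294 bits.

294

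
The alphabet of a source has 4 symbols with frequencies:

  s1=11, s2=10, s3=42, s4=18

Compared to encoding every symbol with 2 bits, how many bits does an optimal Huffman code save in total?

Fixed-length: 2 bits × 81 symbols = 162 bits.
Huffman merges:
combine s2(10), s1(11) → 21
combine s4(18), 21 → 39
combine 39, s3(42) → 81
Huffman total = 21 + 39 + 81 = 141 bits.
Saving = 162 − 141 = 21 bits.

21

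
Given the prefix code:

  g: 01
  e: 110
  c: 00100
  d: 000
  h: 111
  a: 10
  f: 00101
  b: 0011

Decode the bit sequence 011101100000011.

geedb

Read left to right; each codeword is recognised as soon as it completes (prefix code):
  01→g | 110→e | 110→e | 000→d | 0011→b
Decoded message: geedb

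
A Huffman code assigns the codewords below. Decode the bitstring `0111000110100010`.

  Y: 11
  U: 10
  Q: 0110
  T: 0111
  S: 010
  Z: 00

TZQUZU

Read left to right; each codeword is recognised as soon as it completes (prefix code):
  0111→T | 00→Z | 0110→Q | 10→U | 00→Z | 10→U
Decoded message: TZQUZU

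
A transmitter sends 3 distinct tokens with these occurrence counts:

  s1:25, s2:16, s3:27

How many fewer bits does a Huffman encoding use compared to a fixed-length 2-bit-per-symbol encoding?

Fixed-length: 2 bits × 68 symbols = 136 bits.
Huffman merges:
s2(16) + s1(25) → 41
s3(27) + 41 → 68
Huffman total = 41 + 68 = 109 bits.
Saving = 136 − 109 = 27 bits.

27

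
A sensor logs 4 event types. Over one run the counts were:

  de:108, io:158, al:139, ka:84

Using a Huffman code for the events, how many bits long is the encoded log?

Merge the two smallest weights repeatedly:
ka(84) + de(108) → 192
al(139) + io(158) → 297
192 + 297 → 489
Total encoded bits = sum of merged weights = 192 + 297 + 489 = 978.

978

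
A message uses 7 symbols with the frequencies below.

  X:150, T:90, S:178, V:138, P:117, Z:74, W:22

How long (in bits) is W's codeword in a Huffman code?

Build the tree from the bottom:
merge W(22) and Z(74): 96
merge T(90) and 96: 186
merge P(117) and V(138): 255
merge X(150) and S(178): 328
merge 186 and 255: 441
merge 328 and 441: 769
The subtree containing W is merged 4 times, so code length = 4.

4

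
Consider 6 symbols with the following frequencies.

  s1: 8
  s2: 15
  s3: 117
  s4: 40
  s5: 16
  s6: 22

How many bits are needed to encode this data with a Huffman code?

Greedily combine the two least-frequent nodes:
combine s1(8), s2(15) → 23
combine s5(16), s6(22) → 38
combine 23, 38 → 61
combine s4(40), 61 → 101
combine 101, s3(117) → 218
Total encoded bits = sum of merged weights = 23 + 38 + 61 + 101 + 218 = 441.

441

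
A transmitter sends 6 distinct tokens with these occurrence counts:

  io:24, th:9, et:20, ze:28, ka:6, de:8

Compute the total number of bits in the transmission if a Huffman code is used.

Greedily combine the two least-frequent nodes:
ka(6) + de(8) → 14
th(9) + 14 → 23
et(20) + 23 → 43
io(24) + ze(28) → 52
43 + 52 → 95
Each symbol's bit-cost is frequency × depth; summing gives 227 bits (equivalently 14 + 23 + 43 + 52 + 95).

227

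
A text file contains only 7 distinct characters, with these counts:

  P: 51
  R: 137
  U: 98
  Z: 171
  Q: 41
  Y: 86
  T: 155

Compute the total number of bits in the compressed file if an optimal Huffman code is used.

Merge the two smallest weights repeatedly:
combine Q(41), P(51) → 92
combine Y(86), 92 → 178
combine U(98), R(137) → 235
combine T(155), Z(171) → 326
combine 178, 235 → 413
combine 326, 413 → 739
Total encoded bits = sum of merged weights = 92 + 178 + 235 + 326 + 413 + 739 = 1983.

1983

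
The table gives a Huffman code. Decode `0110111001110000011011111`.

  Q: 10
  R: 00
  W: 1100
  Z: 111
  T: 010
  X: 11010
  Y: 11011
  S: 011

Read left to right; each codeword is recognised as soon as it completes (prefix code):
  011→S | 011→S | 10→Q | 011→S | 10→Q | 00→R | 00→R | 11011→Y | 111→Z
Decoded message: SSQSQRRYZ

SSQSQRRYZ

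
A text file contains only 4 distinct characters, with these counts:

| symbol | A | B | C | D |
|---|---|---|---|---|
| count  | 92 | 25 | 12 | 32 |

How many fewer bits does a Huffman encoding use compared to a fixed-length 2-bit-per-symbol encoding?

55

Fixed-length: 2 bits × 161 symbols = 322 bits.
Huffman merges:
combine C(12), B(25) → 37
combine D(32), 37 → 69
combine 69, A(92) → 161
Huffman total = 37 + 69 + 161 = 267 bits.
Saving = 322 − 267 = 55 bits.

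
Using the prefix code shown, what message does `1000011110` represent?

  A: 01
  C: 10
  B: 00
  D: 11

CBADC

Read left to right; each codeword is recognised as soon as it completes (prefix code):
  10→C | 00→B | 01→A | 11→D | 10→C
Decoded message: CBADC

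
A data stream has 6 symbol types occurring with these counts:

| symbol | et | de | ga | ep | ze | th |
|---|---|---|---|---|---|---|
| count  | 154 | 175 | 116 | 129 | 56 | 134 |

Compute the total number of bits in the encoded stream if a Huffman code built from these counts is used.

Merge the two smallest weights repeatedly:
ze(56) + ga(116) → 172
ep(129) + th(134) → 263
et(154) + 172 → 326
de(175) + 263 → 438
326 + 438 → 764
Each symbol's bit-cost is frequency × depth; summing gives 1963 bits (equivalently 172 + 263 + 326 + 438 + 764).

1963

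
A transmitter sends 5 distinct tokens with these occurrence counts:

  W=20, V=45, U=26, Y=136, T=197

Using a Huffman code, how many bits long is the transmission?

Build the Huffman tree bottom-up:
merge W(20) and U(26): 46
merge V(45) and 46: 91
merge 91 and Y(136): 227
merge T(197) and 227: 424
Total encoded bits = sum of merged weights = 46 + 91 + 227 + 424 = 788.

788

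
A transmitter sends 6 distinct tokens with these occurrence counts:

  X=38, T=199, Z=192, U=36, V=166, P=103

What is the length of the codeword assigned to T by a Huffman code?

2

Huffman merges, smallest pair first:
U(36) + X(38) → 74
74 + P(103) → 177
V(166) + 177 → 343
Z(192) + T(199) → 391
343 + 391 → 734
T's leaf is at depth 2, giving a 2-bit codeword.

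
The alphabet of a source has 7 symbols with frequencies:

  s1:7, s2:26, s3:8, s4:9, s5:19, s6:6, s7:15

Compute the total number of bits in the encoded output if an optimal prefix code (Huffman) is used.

238

Merge the two smallest weights repeatedly:
combine s6(6), s1(7) → 13
combine s3(8), s4(9) → 17
combine 13, s7(15) → 28
combine 17, s5(19) → 36
combine s2(26), 28 → 54
combine 36, 54 → 90
The encoded length is the sum of every internal node's weight: 13 + 17 + 28 + 36 + 54 + 90 = 238 bits.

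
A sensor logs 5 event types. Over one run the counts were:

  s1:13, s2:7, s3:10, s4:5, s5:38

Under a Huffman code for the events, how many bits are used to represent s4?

Huffman merges, smallest pair first:
merge s4(5) and s2(7): 12
merge s3(10) and 12: 22
merge s1(13) and 22: 35
merge 35 and s5(38): 73
The subtree containing s4 is merged 4 times, so code length = 4.

4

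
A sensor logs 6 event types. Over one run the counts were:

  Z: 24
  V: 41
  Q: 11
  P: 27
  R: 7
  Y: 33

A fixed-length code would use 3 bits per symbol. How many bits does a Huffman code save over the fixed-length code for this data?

Fixed-length: 3 bits × 143 symbols = 429 bits.
Huffman merges:
R(7) + Q(11) → 18
18 + Z(24) → 42
P(27) + Y(33) → 60
V(41) + 42 → 83
60 + 83 → 143
Huffman total = 18 + 42 + 60 + 83 + 143 = 346 bits.
Saving = 429 − 346 = 83 bits.

83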